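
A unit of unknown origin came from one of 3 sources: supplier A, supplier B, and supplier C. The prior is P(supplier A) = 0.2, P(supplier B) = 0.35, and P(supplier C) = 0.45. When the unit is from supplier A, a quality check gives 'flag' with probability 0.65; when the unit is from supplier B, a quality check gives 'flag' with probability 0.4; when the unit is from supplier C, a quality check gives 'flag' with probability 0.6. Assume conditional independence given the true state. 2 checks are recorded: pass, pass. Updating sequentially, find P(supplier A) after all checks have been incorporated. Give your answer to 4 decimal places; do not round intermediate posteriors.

0.1101

Apply Bayes' rule sequentially, carrying P(supplier A) forward.
After 'pass': normaliser = 0.35·0.2000 + 0.6·0.3500 + 0.4·0.4500; P(supplier A) ≈ 0.1522, P(supplier B) ≈ 0.4565, P(supplier C) ≈ 0.3913
After 'pass': normaliser = 0.35·0.1522 + 0.6·0.4565 + 0.4·0.3913; P(supplier A) ≈ 0.1101, P(supplier B) ≈ 0.5663, P(supplier C) ≈ 0.3236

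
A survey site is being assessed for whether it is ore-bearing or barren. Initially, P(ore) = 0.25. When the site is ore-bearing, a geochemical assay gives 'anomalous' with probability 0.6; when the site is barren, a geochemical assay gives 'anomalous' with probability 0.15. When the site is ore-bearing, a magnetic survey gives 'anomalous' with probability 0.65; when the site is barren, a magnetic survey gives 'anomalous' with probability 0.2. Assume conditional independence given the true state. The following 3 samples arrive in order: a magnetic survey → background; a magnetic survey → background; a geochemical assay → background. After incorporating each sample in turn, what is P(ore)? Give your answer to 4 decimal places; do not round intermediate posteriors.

After a magnetic survey='background': P(ore) = 0.35·0.2500 / (0.35·0.2500 + 0.8·0.7500) ≈ 0.1273
After a magnetic survey='background': P(ore) = 0.35·0.1273 / (0.35·0.1273 + 0.8·0.8727) ≈ 0.0600
After a geochemical assay='background': P(ore) = 0.4·0.0600 / (0.4·0.0600 + 0.85·0.9400) ≈ 0.0291

0.0291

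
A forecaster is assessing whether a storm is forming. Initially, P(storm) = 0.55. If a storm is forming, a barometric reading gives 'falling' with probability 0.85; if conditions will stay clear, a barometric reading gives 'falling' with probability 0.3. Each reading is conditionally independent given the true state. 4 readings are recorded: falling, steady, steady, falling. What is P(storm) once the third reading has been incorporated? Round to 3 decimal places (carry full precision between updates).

0.137

Apply Bayes' rule sequentially, carrying P(storm) forward.
After 'falling': P(storm) = 0.85·0.5500 / (0.85·0.5500 + 0.3·0.4500) ≈ 0.7759
After 'steady': P(storm) = 0.15·0.7759 / (0.15·0.7759 + 0.7·0.2241) ≈ 0.4260
After 'steady': P(storm) = 0.15·0.4260 / (0.15·0.4260 + 0.7·0.5740) ≈ 0.1372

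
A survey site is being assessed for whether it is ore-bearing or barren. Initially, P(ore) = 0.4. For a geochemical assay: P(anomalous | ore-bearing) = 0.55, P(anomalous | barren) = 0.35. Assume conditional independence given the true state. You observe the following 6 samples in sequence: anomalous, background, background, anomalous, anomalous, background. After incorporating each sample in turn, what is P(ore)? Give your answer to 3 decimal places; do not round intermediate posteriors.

0.462

After 'anomalous': P(ore) = 0.55·0.4000 / (0.55·0.4000 + 0.35·0.6000) ≈ 0.5116
After 'background': P(ore) = 0.45·0.5116 / (0.45·0.5116 + 0.65·0.4884) ≈ 0.4204
After 'background': P(ore) = 0.45·0.4204 / (0.45·0.4204 + 0.65·0.5796) ≈ 0.3343
After 'anomalous': P(ore) = 0.55·0.3343 / (0.55·0.3343 + 0.35·0.6657) ≈ 0.4410
After 'anomalous': P(ore) = 0.55·0.4410 / (0.55·0.4410 + 0.35·0.5590) ≈ 0.5536
After 'background': P(ore) = 0.45·0.5536 / (0.45·0.5536 + 0.65·0.4464) ≈ 0.4619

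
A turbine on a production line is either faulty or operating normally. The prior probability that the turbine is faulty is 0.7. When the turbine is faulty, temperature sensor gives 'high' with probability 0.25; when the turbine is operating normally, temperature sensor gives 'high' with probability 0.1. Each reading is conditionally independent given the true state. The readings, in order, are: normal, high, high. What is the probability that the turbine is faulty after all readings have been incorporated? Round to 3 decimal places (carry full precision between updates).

0.924

After 'normal': P(faulty) = 0.75·0.7000 / (0.75·0.7000 + 0.9·0.3000) ≈ 0.6604
After 'high': P(faulty) = 0.25·0.6604 / (0.25·0.6604 + 0.1·0.3396) ≈ 0.8294
After 'high': P(faulty) = 0.25·0.8294 / (0.25·0.8294 + 0.1·0.1706) ≈ 0.9240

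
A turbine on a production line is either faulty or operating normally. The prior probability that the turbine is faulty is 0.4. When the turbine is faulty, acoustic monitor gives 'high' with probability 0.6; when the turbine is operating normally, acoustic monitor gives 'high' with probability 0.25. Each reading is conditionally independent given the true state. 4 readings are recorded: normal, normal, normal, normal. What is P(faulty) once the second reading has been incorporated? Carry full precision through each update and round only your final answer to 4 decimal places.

After 'normal': P(faulty) = 0.4·0.4000 / (0.4·0.4000 + 0.75·0.6000) ≈ 0.2623
After 'normal': P(faulty) = 0.4·0.2623 / (0.4·0.2623 + 0.75·0.7377) ≈ 0.1594

0.1594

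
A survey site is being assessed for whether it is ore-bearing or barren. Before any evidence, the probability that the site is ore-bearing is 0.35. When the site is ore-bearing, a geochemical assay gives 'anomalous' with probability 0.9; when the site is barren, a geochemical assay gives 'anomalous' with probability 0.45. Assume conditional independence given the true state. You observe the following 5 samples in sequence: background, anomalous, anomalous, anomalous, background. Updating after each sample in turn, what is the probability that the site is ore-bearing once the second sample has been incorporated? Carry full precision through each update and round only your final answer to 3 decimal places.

After 'background': P(ore) = 0.1·0.3500 / (0.1·0.3500 + 0.55·0.6500) ≈ 0.0892
After 'anomalous': P(ore) = 0.9·0.0892 / (0.9·0.0892 + 0.45·0.9108) ≈ 0.1637

0.164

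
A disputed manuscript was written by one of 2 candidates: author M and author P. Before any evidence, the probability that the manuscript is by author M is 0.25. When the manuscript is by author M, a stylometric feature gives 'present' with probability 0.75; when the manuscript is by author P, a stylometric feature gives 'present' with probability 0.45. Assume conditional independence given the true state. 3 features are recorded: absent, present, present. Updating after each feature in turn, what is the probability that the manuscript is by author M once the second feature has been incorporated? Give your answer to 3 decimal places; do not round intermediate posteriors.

Apply Bayes' rule sequentially, carrying P(author M) forward.
After 'absent': P(author M) = 0.25·0.2500 / (0.25·0.2500 + 0.55·0.7500) ≈ 0.1316
After 'present': P(author M) = 0.75·0.1316 / (0.75·0.1316 + 0.45·0.8684) ≈ 0.2016

0.202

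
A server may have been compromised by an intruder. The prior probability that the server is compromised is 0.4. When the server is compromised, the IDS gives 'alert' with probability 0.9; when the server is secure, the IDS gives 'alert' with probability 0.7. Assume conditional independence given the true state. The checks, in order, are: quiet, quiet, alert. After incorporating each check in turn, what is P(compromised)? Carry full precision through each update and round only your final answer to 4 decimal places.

0.0870

Each posterior becomes the prior for the next update.
After 'quiet': P(compromised) = 0.1·0.4000 / (0.1·0.4000 + 0.3·0.6000) ≈ 0.1818
After 'quiet': P(compromised) = 0.1·0.1818 / (0.1·0.1818 + 0.3·0.8182) ≈ 0.0690
After 'alert': P(compromised) = 0.9·0.0690 / (0.9·0.0690 + 0.7·0.9310) ≈ 0.0870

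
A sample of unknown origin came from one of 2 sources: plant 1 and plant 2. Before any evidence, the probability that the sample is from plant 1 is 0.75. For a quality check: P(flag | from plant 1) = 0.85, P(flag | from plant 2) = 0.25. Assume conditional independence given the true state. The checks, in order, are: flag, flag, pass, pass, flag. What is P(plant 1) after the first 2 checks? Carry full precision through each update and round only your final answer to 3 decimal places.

After 'flag': P(plant 1) = 0.85·0.7500 / (0.85·0.7500 + 0.25·0.2500) ≈ 0.9107
After 'flag': P(plant 1) = 0.85·0.9107 / (0.85·0.9107 + 0.25·0.0893) ≈ 0.9720

0.972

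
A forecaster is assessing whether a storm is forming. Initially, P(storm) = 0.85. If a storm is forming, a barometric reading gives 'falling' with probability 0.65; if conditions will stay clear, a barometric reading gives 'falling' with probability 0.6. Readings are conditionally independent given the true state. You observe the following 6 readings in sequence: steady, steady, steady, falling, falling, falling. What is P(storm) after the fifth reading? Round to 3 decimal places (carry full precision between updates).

0.817

After 'steady': P(storm) = 0.35·0.8500 / (0.35·0.8500 + 0.4·0.1500) ≈ 0.8322
After 'steady': P(storm) = 0.35·0.8322 / (0.35·0.8322 + 0.4·0.1678) ≈ 0.8127
After 'steady': P(storm) = 0.35·0.8127 / (0.35·0.8127 + 0.4·0.1873) ≈ 0.7915
After 'falling': P(storm) = 0.65·0.7915 / (0.65·0.7915 + 0.6·0.2085) ≈ 0.8044
After 'falling': P(storm) = 0.65·0.8044 / (0.65·0.8044 + 0.6·0.1956) ≈ 0.8167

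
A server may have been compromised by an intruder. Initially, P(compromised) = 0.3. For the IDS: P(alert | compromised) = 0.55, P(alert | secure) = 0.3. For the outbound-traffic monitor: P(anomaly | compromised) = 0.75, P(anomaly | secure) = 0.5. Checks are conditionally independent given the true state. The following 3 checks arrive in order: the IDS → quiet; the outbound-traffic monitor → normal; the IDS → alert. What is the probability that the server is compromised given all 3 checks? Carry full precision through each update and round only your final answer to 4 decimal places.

0.2016

Apply Bayes' rule sequentially, carrying P(compromised) forward.
After the IDS='quiet': P(compromised) = 0.45·0.3000 / (0.45·0.3000 + 0.7·0.7000) ≈ 0.2160
After the outbound-traffic monitor='normal': P(compromised) = 0.25·0.2160 / (0.25·0.2160 + 0.5·0.7840) ≈ 0.1211
After the IDS='alert': P(compromised) = 0.55·0.1211 / (0.55·0.1211 + 0.3·0.8789) ≈ 0.2016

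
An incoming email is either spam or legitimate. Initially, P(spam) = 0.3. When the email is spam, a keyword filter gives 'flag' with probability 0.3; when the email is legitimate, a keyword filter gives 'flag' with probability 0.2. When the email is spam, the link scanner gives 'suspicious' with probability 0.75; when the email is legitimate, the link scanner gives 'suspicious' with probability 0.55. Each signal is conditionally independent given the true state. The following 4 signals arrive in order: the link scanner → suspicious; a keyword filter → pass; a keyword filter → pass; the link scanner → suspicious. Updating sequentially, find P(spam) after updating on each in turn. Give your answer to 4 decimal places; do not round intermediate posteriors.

Each posterior becomes the prior for the next update.
After the link scanner='suspicious': P(spam) = 0.75·0.3000 / (0.75·0.3000 + 0.55·0.7000) ≈ 0.3689
After a keyword filter='pass': P(spam) = 0.7·0.3689 / (0.7·0.3689 + 0.8·0.6311) ≈ 0.3383
After a keyword filter='pass': P(spam) = 0.7·0.3383 / (0.7·0.3383 + 0.8·0.6617) ≈ 0.3091
After the link scanner='suspicious': P(spam) = 0.75·0.3091 / (0.75·0.3091 + 0.55·0.6909) ≈ 0.3789

0.3789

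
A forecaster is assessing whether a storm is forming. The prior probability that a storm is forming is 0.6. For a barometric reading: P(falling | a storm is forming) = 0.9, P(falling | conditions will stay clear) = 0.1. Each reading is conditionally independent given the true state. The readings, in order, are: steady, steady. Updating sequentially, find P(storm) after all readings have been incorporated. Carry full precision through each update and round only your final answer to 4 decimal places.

0.0182

Apply Bayes' rule sequentially, carrying P(storm) forward.
After 'steady': P(storm) = 0.1·0.6000 / (0.1·0.6000 + 0.9·0.4000) ≈ 0.1429
After 'steady': P(storm) = 0.1·0.1429 / (0.1·0.1429 + 0.9·0.8571) ≈ 0.0182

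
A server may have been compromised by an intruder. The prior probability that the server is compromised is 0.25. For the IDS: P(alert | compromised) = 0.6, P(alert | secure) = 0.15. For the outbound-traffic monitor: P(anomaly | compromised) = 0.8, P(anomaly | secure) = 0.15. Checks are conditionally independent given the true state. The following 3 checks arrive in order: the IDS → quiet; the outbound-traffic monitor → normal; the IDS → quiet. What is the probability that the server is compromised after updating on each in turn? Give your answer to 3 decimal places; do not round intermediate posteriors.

0.017

After the IDS='quiet': P(compromised) = 0.4·0.2500 / (0.4·0.2500 + 0.85·0.7500) ≈ 0.1356
After the outbound-traffic monitor='normal': P(compromised) = 0.2·0.1356 / (0.2·0.1356 + 0.85·0.8644) ≈ 0.0356
After the IDS='quiet': P(compromised) = 0.4·0.0356 / (0.4·0.0356 + 0.85·0.9644) ≈ 0.0171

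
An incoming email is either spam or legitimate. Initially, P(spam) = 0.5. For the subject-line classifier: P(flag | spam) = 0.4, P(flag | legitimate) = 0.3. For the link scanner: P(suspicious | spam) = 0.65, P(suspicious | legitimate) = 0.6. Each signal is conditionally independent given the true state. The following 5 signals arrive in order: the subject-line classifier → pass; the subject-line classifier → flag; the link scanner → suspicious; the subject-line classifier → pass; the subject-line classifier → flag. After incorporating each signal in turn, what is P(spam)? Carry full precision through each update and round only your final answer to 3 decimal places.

After the subject-line classifier='pass': P(spam) = 0.6·0.5000 / (0.6·0.5000 + 0.7·0.5000) ≈ 0.4615
After the subject-line classifier='flag': P(spam) = 0.4·0.4615 / (0.4·0.4615 + 0.3·0.5385) ≈ 0.5333
After the link scanner='suspicious': P(spam) = 0.65·0.5333 / (0.65·0.5333 + 0.6·0.4667) ≈ 0.5532
After the subject-line classifier='pass': P(spam) = 0.6·0.5532 / (0.6·0.5532 + 0.7·0.4468) ≈ 0.5149
After the subject-line classifier='flag': P(spam) = 0.4·0.5149 / (0.4·0.5149 + 0.3·0.4851) ≈ 0.5859

0.586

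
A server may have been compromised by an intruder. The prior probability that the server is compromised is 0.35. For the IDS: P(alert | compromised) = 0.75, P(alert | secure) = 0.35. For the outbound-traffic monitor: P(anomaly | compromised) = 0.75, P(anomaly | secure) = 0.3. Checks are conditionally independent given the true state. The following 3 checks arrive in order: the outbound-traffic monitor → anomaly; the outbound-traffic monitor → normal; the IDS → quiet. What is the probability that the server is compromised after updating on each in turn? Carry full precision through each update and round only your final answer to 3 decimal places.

After the outbound-traffic monitor='anomaly': P(compromised) = 0.75·0.3500 / (0.75·0.3500 + 0.3·0.6500) ≈ 0.5738
After the outbound-traffic monitor='normal': P(compromised) = 0.25·0.5738 / (0.25·0.5738 + 0.7·0.4262) ≈ 0.3247
After the IDS='quiet': P(compromised) = 0.25·0.3247 / (0.25·0.3247 + 0.65·0.6753) ≈ 0.1561

0.156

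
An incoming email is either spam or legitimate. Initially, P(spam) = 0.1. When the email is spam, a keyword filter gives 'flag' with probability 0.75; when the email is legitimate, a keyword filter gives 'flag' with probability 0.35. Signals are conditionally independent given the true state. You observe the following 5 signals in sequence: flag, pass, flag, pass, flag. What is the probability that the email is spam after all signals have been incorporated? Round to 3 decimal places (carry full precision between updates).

0.139

Apply Bayes' rule sequentially, carrying P(spam) forward.
After 'flag': P(spam) = 0.75·0.1000 / (0.75·0.1000 + 0.35·0.9000) ≈ 0.1923
After 'pass': P(spam) = 0.25·0.1923 / (0.25·0.1923 + 0.65·0.8077) ≈ 0.0839
After 'flag': P(spam) = 0.75·0.0839 / (0.75·0.0839 + 0.35·0.9161) ≈ 0.1640
After 'pass': P(spam) = 0.25·0.1640 / (0.25·0.1640 + 0.65·0.8360) ≈ 0.0702
After 'flag': P(spam) = 0.75·0.0702 / (0.75·0.0702 + 0.35·0.9298) ≈ 0.1392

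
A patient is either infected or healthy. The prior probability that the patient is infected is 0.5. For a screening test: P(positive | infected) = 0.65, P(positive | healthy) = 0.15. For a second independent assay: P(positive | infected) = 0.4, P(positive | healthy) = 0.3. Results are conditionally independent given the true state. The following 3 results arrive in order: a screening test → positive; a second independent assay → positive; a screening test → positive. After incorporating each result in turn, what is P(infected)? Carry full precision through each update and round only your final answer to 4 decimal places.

0.9616

Apply Bayes' rule sequentially, carrying P(infected) forward.
After a screening test='positive': P(infected) = 0.65·0.5000 / (0.65·0.5000 + 0.15·0.5000) ≈ 0.8125
After a second independent assay='positive': P(infected) = 0.4·0.8125 / (0.4·0.8125 + 0.3·0.1875) ≈ 0.8525
After a screening test='positive': P(infected) = 0.65·0.8525 / (0.65·0.8525 + 0.15·0.1475) ≈ 0.9616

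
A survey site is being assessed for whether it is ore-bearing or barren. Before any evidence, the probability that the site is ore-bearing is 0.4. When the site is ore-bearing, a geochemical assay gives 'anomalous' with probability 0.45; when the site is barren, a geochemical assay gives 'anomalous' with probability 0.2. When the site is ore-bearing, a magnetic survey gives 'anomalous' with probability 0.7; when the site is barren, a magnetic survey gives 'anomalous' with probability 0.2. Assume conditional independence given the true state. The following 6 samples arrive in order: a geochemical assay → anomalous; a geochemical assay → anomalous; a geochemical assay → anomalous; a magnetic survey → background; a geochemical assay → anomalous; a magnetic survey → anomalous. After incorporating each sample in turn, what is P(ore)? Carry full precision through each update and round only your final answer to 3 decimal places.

After a geochemical assay='anomalous': P(ore) = 0.45·0.4000 / (0.45·0.4000 + 0.2·0.6000) ≈ 0.6000
After a geochemical assay='anomalous': P(ore) = 0.45·0.6000 / (0.45·0.6000 + 0.2·0.4000) ≈ 0.7714
After a geochemical assay='anomalous': P(ore) = 0.45·0.7714 / (0.45·0.7714 + 0.2·0.2286) ≈ 0.8836
After a magnetic survey='background': P(ore) = 0.3·0.8836 / (0.3·0.8836 + 0.8·0.1164) ≈ 0.7401
After a geochemical assay='anomalous': P(ore) = 0.45·0.7401 / (0.45·0.7401 + 0.2·0.2599) ≈ 0.8650
After a magnetic survey='anomalous': P(ore) = 0.7·0.8650 / (0.7·0.8650 + 0.2·0.1350) ≈ 0.9573

0.957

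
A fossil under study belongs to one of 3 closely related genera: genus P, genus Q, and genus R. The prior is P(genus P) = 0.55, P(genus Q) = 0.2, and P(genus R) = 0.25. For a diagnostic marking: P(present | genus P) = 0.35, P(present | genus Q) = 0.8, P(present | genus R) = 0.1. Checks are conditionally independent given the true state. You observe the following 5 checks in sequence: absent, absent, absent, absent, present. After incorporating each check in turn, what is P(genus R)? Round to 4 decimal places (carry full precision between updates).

0.3215

Apply Bayes' rule sequentially, carrying P(genus R) forward.
After 'absent': normaliser = 0.65·0.5500 + 0.2·0.2000 + 0.9·0.2500; P(genus P) ≈ 0.5743, P(genus Q) ≈ 0.0643, P(genus R) ≈ 0.3614
After 'absent': normaliser = 0.65·0.5743 + 0.2·0.0643 + 0.9·0.3614; P(genus P) ≈ 0.5247, P(genus Q) ≈ 0.0181, P(genus R) ≈ 0.4572
After 'absent': normaliser = 0.65·0.5247 + 0.2·0.0181 + 0.9·0.4572; P(genus P) ≈ 0.4510, P(genus Q) ≈ 0.0048, P(genus R) ≈ 0.5442
After 'absent': normaliser = 0.65·0.4510 + 0.2·0.0048 + 0.9·0.5442; P(genus P) ≈ 0.3740, P(genus Q) ≈ 0.0012, P(genus R) ≈ 0.6248
After 'present': normaliser = 0.35·0.3740 + 0.8·0.0012 + 0.1·0.6248; P(genus P) ≈ 0.6735, P(genus Q) ≈ 0.0050, P(genus R) ≈ 0.3215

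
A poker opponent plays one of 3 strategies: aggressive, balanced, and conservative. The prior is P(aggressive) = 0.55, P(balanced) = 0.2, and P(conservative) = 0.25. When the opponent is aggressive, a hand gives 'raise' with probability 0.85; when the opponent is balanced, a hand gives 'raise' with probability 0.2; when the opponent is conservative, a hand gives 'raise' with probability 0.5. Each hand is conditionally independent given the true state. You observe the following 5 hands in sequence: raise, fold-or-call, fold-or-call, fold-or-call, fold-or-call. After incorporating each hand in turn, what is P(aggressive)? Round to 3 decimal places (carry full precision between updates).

0.010

Each posterior becomes the prior for the next update.
After 'raise': normaliser = 0.85·0.5500 + 0.2·0.2000 + 0.5·0.2500; P(aggressive) ≈ 0.7391, P(balanced) ≈ 0.0632, P(conservative) ≈ 0.1976
After 'fold-or-call': normaliser = 0.15·0.7391 + 0.8·0.0632 + 0.5·0.1976; P(aggressive) ≈ 0.4260, P(balanced) ≈ 0.1944, P(conservative) ≈ 0.3797
After 'fold-or-call': normaliser = 0.15·0.4260 + 0.8·0.1944 + 0.5·0.3797; P(aggressive) ≈ 0.1561, P(balanced) ≈ 0.3800, P(conservative) ≈ 0.4639
After 'fold-or-call': normaliser = 0.15·0.1561 + 0.8·0.3800 + 0.5·0.4639; P(aggressive) ≈ 0.0419, P(balanced) ≈ 0.5435, P(conservative) ≈ 0.4146
After 'fold-or-call': normaliser = 0.15·0.0419 + 0.8·0.5435 + 0.5·0.4146; P(aggressive) ≈ 0.0097, P(balanced) ≈ 0.6706, P(conservative) ≈ 0.3197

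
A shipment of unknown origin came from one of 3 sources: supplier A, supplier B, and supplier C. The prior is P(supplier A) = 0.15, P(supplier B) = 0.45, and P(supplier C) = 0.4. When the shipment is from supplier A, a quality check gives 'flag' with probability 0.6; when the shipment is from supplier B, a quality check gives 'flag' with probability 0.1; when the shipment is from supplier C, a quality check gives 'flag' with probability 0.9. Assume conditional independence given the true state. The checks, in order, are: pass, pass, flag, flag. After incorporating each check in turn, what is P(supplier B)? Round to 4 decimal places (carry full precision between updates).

0.2348

After 'pass': normaliser = 0.4·0.1500 + 0.9·0.4500 + 0.1·0.4000; P(supplier A) ≈ 0.1188, P(supplier B) ≈ 0.8020, P(supplier C) ≈ 0.0792
After 'pass': normaliser = 0.4·0.1188 + 0.9·0.8020 + 0.1·0.0792; P(supplier A) ≈ 0.0611, P(supplier B) ≈ 0.9287, P(supplier C) ≈ 0.0102
After 'flag': normaliser = 0.6·0.0611 + 0.1·0.9287 + 0.9·0.0102; P(supplier A) ≈ 0.2645, P(supplier B) ≈ 0.6694, P(supplier C) ≈ 0.0661
After 'flag': normaliser = 0.6·0.2645 + 0.1·0.6694 + 0.9·0.0661; P(supplier A) ≈ 0.5565, P(supplier B) ≈ 0.2348, P(supplier C) ≈ 0.2087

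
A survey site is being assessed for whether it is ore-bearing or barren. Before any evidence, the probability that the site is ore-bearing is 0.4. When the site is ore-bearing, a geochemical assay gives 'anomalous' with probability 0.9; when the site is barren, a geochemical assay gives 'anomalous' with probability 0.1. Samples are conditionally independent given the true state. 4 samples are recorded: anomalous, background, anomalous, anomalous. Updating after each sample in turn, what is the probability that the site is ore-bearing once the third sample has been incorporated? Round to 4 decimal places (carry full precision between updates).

0.8571

After 'anomalous': P(ore) = 0.9·0.4000 / (0.9·0.4000 + 0.1·0.6000) ≈ 0.8571
After 'background': P(ore) = 0.1·0.8571 / (0.1·0.8571 + 0.9·0.1429) ≈ 0.4000
After 'anomalous': P(ore) = 0.9·0.4000 / (0.9·0.4000 + 0.1·0.6000) ≈ 0.8571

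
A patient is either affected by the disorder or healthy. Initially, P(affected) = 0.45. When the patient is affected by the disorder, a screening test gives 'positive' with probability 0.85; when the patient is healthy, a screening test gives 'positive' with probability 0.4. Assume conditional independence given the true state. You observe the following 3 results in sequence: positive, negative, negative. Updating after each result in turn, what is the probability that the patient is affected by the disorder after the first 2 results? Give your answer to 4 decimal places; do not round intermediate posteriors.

0.3030

Each posterior becomes the prior for the next update.
After 'positive': P(affected) = 0.85·0.4500 / (0.85·0.4500 + 0.4·0.5500) ≈ 0.6349
After 'negative': P(affected) = 0.15·0.6349 / (0.15·0.6349 + 0.6·0.3651) ≈ 0.3030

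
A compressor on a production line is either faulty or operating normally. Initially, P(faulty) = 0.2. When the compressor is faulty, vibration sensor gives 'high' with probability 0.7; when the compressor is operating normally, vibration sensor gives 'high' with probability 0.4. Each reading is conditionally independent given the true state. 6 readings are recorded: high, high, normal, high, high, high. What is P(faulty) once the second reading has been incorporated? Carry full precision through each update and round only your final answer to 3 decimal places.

0.434

After 'high': P(faulty) = 0.7·0.2000 / (0.7·0.2000 + 0.4·0.8000) ≈ 0.3043
After 'high': P(faulty) = 0.7·0.3043 / (0.7·0.3043 + 0.4·0.6957) ≈ 0.4336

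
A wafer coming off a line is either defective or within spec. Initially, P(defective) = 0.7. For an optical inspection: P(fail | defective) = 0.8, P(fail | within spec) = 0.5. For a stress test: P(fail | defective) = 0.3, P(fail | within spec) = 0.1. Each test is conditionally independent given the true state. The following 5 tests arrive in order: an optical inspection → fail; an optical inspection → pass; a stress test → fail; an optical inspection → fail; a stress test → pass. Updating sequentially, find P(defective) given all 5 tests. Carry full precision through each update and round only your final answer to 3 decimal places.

0.848

After an optical inspection='fail': P(defective) = 0.8·0.7000 / (0.8·0.7000 + 0.5·0.3000) ≈ 0.7887
After an optical inspection='pass': P(defective) = 0.2·0.7887 / (0.2·0.7887 + 0.5·0.2113) ≈ 0.5989
After a stress test='fail': P(defective) = 0.3·0.5989 / (0.3·0.5989 + 0.1·0.4011) ≈ 0.8175
After an optical inspection='fail': P(defective) = 0.8·0.8175 / (0.8·0.8175 + 0.5·0.1825) ≈ 0.8776
After a stress test='pass': P(defective) = 0.7·0.8776 / (0.7·0.8776 + 0.9·0.1224) ≈ 0.8479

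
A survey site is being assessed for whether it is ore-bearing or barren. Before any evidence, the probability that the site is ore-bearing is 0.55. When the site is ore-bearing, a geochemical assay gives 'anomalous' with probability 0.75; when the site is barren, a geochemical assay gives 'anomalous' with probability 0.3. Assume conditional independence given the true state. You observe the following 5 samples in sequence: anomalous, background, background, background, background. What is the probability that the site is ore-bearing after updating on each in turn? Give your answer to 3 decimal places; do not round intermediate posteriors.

Each posterior becomes the prior for the next update.
After 'anomalous': P(ore) = 0.75·0.5500 / (0.75·0.5500 + 0.3·0.4500) ≈ 0.7534
After 'background': P(ore) = 0.25·0.7534 / (0.25·0.7534 + 0.7·0.2466) ≈ 0.5218
After 'background': P(ore) = 0.25·0.5218 / (0.25·0.5218 + 0.7·0.4782) ≈ 0.2804
After 'background': P(ore) = 0.25·0.2804 / (0.25·0.2804 + 0.7·0.7196) ≈ 0.1222
After 'background': P(ore) = 0.25·0.1222 / (0.25·0.1222 + 0.7·0.8778) ≈ 0.0474

0.047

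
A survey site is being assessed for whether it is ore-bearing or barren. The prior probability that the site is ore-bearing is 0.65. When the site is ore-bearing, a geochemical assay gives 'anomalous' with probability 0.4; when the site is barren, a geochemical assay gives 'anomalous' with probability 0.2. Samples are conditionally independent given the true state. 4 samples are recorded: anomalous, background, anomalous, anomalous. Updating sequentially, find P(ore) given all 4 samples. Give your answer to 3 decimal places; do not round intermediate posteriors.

After 'anomalous': P(ore) = 0.4·0.6500 / (0.4·0.6500 + 0.2·0.3500) ≈ 0.7879
After 'background': P(ore) = 0.6·0.7879 / (0.6·0.7879 + 0.8·0.2121) ≈ 0.7358
After 'anomalous': P(ore) = 0.4·0.7358 / (0.4·0.7358 + 0.2·0.2642) ≈ 0.8478
After 'anomalous': P(ore) = 0.4·0.8478 / (0.4·0.8478 + 0.2·0.1522) ≈ 0.9176

0.918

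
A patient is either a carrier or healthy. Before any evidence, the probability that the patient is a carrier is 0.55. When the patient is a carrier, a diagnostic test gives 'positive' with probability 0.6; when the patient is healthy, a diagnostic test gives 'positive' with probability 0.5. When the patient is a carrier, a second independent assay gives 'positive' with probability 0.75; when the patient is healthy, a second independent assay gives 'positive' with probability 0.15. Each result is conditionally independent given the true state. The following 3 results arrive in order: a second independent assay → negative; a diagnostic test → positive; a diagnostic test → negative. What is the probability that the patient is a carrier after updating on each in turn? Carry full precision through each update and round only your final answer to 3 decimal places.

0.257

After a second independent assay='negative': P(carrier) = 0.25·0.5500 / (0.25·0.5500 + 0.85·0.4500) ≈ 0.2644
After a diagnostic test='positive': P(carrier) = 0.6·0.2644 / (0.6·0.2644 + 0.5·0.7356) ≈ 0.3014
After a diagnostic test='negative': P(carrier) = 0.4·0.3014 / (0.4·0.3014 + 0.5·0.6986) ≈ 0.2566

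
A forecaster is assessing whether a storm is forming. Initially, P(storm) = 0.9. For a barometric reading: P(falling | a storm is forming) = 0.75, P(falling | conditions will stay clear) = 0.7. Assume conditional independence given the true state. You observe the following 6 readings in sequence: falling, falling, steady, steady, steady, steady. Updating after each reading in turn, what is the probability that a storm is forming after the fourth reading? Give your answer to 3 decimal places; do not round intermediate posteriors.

After 'falling': P(storm) = 0.75·0.9000 / (0.75·0.9000 + 0.7·0.1000) ≈ 0.9060
After 'falling': P(storm) = 0.75·0.9060 / (0.75·0.9060 + 0.7·0.0940) ≈ 0.9118
After 'steady': P(storm) = 0.25·0.9118 / (0.25·0.9118 + 0.3·0.0882) ≈ 0.8959
After 'steady': P(storm) = 0.25·0.8959 / (0.25·0.8959 + 0.3·0.1041) ≈ 0.8777

0.878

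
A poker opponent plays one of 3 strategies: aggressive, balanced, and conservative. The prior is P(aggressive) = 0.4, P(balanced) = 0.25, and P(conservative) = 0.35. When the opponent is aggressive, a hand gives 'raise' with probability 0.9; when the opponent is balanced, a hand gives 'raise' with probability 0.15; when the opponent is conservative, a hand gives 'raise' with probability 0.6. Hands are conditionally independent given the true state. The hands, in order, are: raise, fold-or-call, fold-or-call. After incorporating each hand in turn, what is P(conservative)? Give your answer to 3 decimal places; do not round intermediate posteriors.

After 'raise': normaliser = 0.9·0.4000 + 0.15·0.2500 + 0.6·0.3500; P(aggressive) ≈ 0.5926, P(balanced) ≈ 0.0617, P(conservative) ≈ 0.3457
After 'fold-or-call': normaliser = 0.1·0.5926 + 0.85·0.0617 + 0.4·0.3457; P(aggressive) ≈ 0.2370, P(balanced) ≈ 0.2099, P(conservative) ≈ 0.5531
After 'fold-or-call': normaliser = 0.1·0.2370 + 0.85·0.2099 + 0.4·0.5531; P(aggressive) ≈ 0.0560, P(balanced) ≈ 0.4214, P(conservative) ≈ 0.5226

0.523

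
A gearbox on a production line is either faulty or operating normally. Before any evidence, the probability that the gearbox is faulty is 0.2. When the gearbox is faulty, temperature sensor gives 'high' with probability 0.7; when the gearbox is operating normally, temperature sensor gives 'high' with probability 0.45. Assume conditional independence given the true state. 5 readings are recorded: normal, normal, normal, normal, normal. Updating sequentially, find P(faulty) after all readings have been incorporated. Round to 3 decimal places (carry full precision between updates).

Each posterior becomes the prior for the next update.
After 'normal': P(faulty) = 0.3·0.2000 / (0.3·0.2000 + 0.55·0.8000) ≈ 0.1200
After 'normal': P(faulty) = 0.3·0.1200 / (0.3·0.1200 + 0.55·0.8800) ≈ 0.0692
After 'normal': P(faulty) = 0.3·0.0692 / (0.3·0.0692 + 0.55·0.9308) ≈ 0.0390
After 'normal': P(faulty) = 0.3·0.0390 / (0.3·0.0390 + 0.55·0.9610) ≈ 0.0217
After 'normal': P(faulty) = 0.3·0.0217 / (0.3·0.0217 + 0.55·0.9783) ≈ 0.0119

0.012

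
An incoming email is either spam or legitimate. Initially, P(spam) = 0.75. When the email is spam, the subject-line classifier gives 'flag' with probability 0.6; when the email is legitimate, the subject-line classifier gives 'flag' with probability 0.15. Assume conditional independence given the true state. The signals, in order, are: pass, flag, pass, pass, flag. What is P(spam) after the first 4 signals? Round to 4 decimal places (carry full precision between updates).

After 'pass': P(spam) = 0.4·0.7500 / (0.4·0.7500 + 0.85·0.2500) ≈ 0.5854
After 'flag': P(spam) = 0.6·0.5854 / (0.6·0.5854 + 0.15·0.4146) ≈ 0.8496
After 'pass': P(spam) = 0.4·0.8496 / (0.4·0.8496 + 0.85·0.1504) ≈ 0.7266
After 'pass': P(spam) = 0.4·0.7266 / (0.4·0.7266 + 0.85·0.2734) ≈ 0.5557

0.5557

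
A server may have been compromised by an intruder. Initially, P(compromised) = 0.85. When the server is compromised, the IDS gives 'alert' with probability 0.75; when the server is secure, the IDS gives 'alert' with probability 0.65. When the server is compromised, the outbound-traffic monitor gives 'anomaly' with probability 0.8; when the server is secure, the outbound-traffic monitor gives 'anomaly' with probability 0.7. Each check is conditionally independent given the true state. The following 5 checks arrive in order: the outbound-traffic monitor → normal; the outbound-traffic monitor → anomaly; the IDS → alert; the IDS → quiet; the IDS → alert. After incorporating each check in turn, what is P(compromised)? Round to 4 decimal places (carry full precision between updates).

0.8041

After the outbound-traffic monitor='normal': P(compromised) = 0.2·0.8500 / (0.2·0.8500 + 0.3·0.1500) ≈ 0.7907
After the outbound-traffic monitor='anomaly': P(compromised) = 0.8·0.7907 / (0.8·0.7907 + 0.7·0.2093) ≈ 0.8119
After the IDS='alert': P(compromised) = 0.75·0.8119 / (0.75·0.8119 + 0.65·0.1881) ≈ 0.8328
After the IDS='quiet': P(compromised) = 0.25·0.8328 / (0.25·0.8328 + 0.35·0.1672) ≈ 0.7806
After the IDS='alert': P(compromised) = 0.75·0.7806 / (0.75·0.7806 + 0.65·0.2194) ≈ 0.8041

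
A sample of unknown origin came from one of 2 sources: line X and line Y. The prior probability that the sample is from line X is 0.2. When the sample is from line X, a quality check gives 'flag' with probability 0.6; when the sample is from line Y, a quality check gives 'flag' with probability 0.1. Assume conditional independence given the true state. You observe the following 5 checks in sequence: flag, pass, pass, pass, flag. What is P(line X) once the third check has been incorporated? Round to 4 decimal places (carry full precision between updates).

After 'flag': P(line X) = 0.6·0.2000 / (0.6·0.2000 + 0.1·0.8000) ≈ 0.6000
After 'pass': P(line X) = 0.4·0.6000 / (0.4·0.6000 + 0.9·0.4000) ≈ 0.4000
After 'pass': P(line X) = 0.4·0.4000 / (0.4·0.4000 + 0.9·0.6000) ≈ 0.2286

0.2286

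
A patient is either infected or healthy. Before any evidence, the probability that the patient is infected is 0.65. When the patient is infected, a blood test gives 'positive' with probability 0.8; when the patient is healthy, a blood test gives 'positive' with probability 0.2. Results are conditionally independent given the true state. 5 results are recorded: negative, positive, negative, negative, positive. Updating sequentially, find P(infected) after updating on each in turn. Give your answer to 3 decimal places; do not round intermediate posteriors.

Apply Bayes' rule sequentially, carrying P(infected) forward.
After 'negative': P(infected) = 0.2·0.6500 / (0.2·0.6500 + 0.8·0.3500) ≈ 0.3171
After 'positive': P(infected) = 0.8·0.3171 / (0.8·0.3171 + 0.2·0.6829) ≈ 0.6500
After 'negative': P(infected) = 0.2·0.6500 / (0.2·0.6500 + 0.8·0.3500) ≈ 0.3171
After 'negative': P(infected) = 0.2·0.3171 / (0.2·0.3171 + 0.8·0.6829) ≈ 0.1040
After 'positive': P(infected) = 0.8·0.1040 / (0.8·0.1040 + 0.2·0.8960) ≈ 0.3171

0.317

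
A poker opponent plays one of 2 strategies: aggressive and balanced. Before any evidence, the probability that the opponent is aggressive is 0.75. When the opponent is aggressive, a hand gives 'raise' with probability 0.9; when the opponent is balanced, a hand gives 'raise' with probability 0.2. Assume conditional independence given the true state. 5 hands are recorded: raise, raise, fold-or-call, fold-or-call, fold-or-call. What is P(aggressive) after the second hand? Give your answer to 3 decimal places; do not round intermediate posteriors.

After 'raise': P(aggressive) = 0.9·0.7500 / (0.9·0.7500 + 0.2·0.2500) ≈ 0.9310
After 'raise': P(aggressive) = 0.9·0.9310 / (0.9·0.9310 + 0.2·0.0690) ≈ 0.9838

0.984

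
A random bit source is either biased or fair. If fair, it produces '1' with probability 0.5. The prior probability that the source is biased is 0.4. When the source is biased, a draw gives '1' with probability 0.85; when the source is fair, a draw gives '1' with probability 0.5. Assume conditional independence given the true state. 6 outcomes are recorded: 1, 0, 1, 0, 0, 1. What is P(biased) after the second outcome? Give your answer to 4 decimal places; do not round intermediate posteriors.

0.2537

Each posterior becomes the prior for the next update.
After '1': P(biased) = 0.85·0.4000 / (0.85·0.4000 + 0.5·0.6000) ≈ 0.5312
After '0': P(biased) = 0.15·0.5312 / (0.15·0.5312 + 0.5·0.4688) ≈ 0.2537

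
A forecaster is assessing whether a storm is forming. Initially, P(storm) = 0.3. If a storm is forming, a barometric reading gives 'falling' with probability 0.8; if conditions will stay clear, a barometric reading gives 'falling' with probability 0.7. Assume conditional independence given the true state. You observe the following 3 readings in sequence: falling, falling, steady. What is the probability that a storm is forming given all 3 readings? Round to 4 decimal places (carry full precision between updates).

0.2718

After 'falling': P(storm) = 0.8·0.3000 / (0.8·0.3000 + 0.7·0.7000) ≈ 0.3288
After 'falling': P(storm) = 0.8·0.3288 / (0.8·0.3288 + 0.7·0.6712) ≈ 0.3589
After 'steady': P(storm) = 0.2·0.3589 / (0.2·0.3589 + 0.3·0.6411) ≈ 0.2718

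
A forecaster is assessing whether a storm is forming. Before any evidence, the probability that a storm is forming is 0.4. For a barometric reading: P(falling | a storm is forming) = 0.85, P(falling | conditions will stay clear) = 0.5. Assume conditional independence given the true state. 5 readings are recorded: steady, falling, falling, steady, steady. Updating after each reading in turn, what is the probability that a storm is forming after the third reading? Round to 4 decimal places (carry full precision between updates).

0.3663

After 'steady': P(storm) = 0.15·0.4000 / (0.15·0.4000 + 0.5·0.6000) ≈ 0.1667
After 'falling': P(storm) = 0.85·0.1667 / (0.85·0.1667 + 0.5·0.8333) ≈ 0.2537
After 'falling': P(storm) = 0.85·0.2537 / (0.85·0.2537 + 0.5·0.7463) ≈ 0.3663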